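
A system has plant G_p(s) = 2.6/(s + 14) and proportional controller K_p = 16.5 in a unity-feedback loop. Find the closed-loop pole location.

s = -56.9

Closed-loop transfer function: T(s) = K_p·G_p(s)/(1 + K_p·G_p(s)) = 42.9/(s + 14 + 42.9) = 42.9/(s + 56.9).
The closed-loop pole is at s = −56.9.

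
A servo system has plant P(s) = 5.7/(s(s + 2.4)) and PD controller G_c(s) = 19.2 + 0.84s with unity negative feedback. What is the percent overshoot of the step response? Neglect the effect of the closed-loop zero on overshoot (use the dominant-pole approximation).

31.7%

Forward path: (19.2 + 0.84s)·5.7/(s(s+2.4)). The closed-loop characteristic equation is s² + (2.4 + 5.7·0.84)s + 5.7·19.2 = 0.
That is s² + 7.188s + 109.4 = 0, so ω_n = 10.46 rad/s and ζ = 7.188/(2·10.46) = 0.3436.
%OS = 100·exp(−πζ/√(1−ζ²)) = 31.7%.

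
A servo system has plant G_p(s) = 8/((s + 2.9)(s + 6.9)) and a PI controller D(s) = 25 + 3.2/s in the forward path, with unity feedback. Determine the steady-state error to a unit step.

0

The open loop D(s)G_p(s) has a pole at the origin (type 1), so the static position error constant is infinite and e_ss = 1/(1+∞) = 0.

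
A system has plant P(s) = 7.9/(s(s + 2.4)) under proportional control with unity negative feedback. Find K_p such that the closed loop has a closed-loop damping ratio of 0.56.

Closed-loop characteristic equation: s² + 2.4s + K_p·7.9 = 0.
So ω_n = √(7.9K_p) and 2ζω_n = 2.4, giving ζ = 2.4/(2√(7.9K_p)).
Setting ζ = 0.56: √(7.9K_p) = 2.4/(2·0.56) = 2.143, so K_p = 4.592/7.9 = 0.581.

K_p = 0.581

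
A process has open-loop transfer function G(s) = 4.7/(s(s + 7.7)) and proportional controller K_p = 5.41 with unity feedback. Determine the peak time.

From 1 + K_pG(s) = 0: s² + 7.7s + 25.43 = 0 ⇒ ω_n = 5.043, ζ = 0.7635.
Damped frequency ω_d = ω_n√(1−ζ²) = 3.256 rad/s, so peak time T_p = π/ω_d = 0.965 s.

T_p = 0.965 s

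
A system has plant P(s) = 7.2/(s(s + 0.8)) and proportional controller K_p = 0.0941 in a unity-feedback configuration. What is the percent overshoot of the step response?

The closed-loop denominator s² + 0.8s + 0.6775 gives ω_n = √0.6775 = 0.8231 and ζ = 0.8/(2ω_n) = 0.486.
%OS = 100·exp(−πζ/√(1−ζ²)) = 100·exp(−π·0.486/√0.7638) = 17.4%.

17.4%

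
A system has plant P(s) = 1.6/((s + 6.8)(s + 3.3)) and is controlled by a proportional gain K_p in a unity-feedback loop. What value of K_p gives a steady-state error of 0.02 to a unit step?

The loop is type 0, so e_ss(step) = 1/(1 + K_pos) with K_pos = K_p·P(0).
P(0) = 0.0713. Require 1/(1 + K_p·0.0713) = 0.02, so 1 + 0.0713·K_p = 50.
K_p = (50 − 1)/0.0713 = 687.

K_p = 687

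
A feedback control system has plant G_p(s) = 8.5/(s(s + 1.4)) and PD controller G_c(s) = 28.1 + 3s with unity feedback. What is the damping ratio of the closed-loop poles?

ζ = 0.87

Forward path: (28.1 + 3s)·8.5/(s(s+1.4)). The closed-loop characteristic equation is s² + (1.4 + 8.5·3)s + 8.5·28.1 = 0.
That is s² + 26.9s + 238.9 = 0, so ω_n = 15.45 rad/s and ζ = 26.9/(2·15.45) = 0.8703.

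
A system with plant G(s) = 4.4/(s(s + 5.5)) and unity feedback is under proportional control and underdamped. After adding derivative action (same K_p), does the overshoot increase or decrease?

decrease

The derivative term adds K·K_d to the s-coefficient of the characteristic equation, raising 2ζω_n while ω_n is unchanged; ζ increases, so overshoot decreases.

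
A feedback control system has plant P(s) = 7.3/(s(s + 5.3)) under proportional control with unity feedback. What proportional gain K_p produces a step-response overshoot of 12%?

From %OS = 100·exp(−πζ/√(1−ζ²)) = 12%, ζ = −ln(0.12)/√(π²+ln²(0.12)) = 0.5594.
Characteristic equation s² + 5.3s + 7.3K_p = 0 gives ζ = 5.3/(2√(7.3K_p)).
Setting ζ = 0.5594: √(7.3K_p) = 5.3/(2·0.5594) = 4.737, so K_p = 22.44/7.3 = 3.07.

K_p = 3.07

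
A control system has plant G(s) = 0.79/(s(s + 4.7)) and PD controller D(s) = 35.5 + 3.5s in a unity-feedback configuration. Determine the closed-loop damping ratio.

Forward path: (35.5 + 3.5s)·0.79/(s(s+4.7)). The closed-loop characteristic equation is s² + (4.7 + 0.79·3.5)s + 0.79·35.5 = 0.
That is s² + 7.465s + 28.05 = 0, so ω_n = 5.296 rad/s and ζ = 7.465/(2·5.296) = 0.7048.

ζ = 0.705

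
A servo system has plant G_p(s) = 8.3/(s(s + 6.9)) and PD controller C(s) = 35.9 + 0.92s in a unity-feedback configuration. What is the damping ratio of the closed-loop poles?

Forward path: (35.9 + 0.92s)·8.3/(s(s+6.9)). The closed-loop characteristic equation is s² + (6.9 + 8.3·0.92)s + 8.3·35.9 = 0.
That is s² + 14.54s + 298 = 0, so ω_n = 17.26 rad/s and ζ = 14.54/(2·17.26) = 0.421.

ζ = 0.421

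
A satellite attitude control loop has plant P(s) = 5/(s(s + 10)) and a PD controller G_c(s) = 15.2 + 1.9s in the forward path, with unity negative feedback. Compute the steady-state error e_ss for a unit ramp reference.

The loop has one pole at the origin (type 1). Velocity error constant K_v = lim_{s→0} s·G_c(s)P(s) = 15.2·5/10 = 7.6.
Steady-state error to a unit ramp: e_ss = 1/K_v = 0.132.

0.132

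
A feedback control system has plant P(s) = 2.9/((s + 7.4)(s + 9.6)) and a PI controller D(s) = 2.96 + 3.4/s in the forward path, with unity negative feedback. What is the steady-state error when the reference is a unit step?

The open loop D(s)P(s) has a pole at the origin (type 1), so the static position error constant is infinite and e_ss = 1/(1+∞) = 0.

0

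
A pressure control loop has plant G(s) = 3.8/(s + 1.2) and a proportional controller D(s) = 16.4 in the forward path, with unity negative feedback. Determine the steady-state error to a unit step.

0.0189

The loop is type 0. Static position error constant K_pos = D(0)·G(0) = 16.4·3.167 = 51.93.
Steady-state error to a unit step: e_ss = 1/(1+K_pos) = 1/52.93 = 0.0189.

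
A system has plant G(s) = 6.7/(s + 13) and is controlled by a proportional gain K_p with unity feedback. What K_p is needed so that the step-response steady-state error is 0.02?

The loop is type 0, so e_ss(step) = 1/(1 + K_pos) with K_pos = K_p·G(0).
G(0) = 0.5154. Require 1/(1 + K_p·0.5154) = 0.02, so 1 + 0.5154·K_p = 50.
K_p = (50 − 1)/0.5154 = 95.1.

K_p = 95.1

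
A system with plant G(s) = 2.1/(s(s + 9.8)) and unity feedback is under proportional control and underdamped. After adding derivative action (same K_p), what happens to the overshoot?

With PD the characteristic equation becomes s² + (a + K·K_d)s + K·K_p = 0; the damping term grows, ζ rises, overshoot falls.

decrease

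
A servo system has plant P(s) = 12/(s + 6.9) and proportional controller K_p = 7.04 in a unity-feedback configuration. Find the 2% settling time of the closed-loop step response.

T_s ≈ 0.0438 s

Closed-loop transfer function: T(s) = K_p·P(s)/(1 + K_p·P(s)) = 84.48/(s + 6.9 + 84.48) = 84.48/(s + 91.38).
Time constant τ = 1/91.38 = 0.01094 s, so the 2% settling time is about 4τ = 0.0438 s.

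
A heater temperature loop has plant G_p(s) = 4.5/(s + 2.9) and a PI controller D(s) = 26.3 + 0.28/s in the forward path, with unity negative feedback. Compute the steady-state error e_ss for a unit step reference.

The open loop D(s)G_p(s) has a pole at the origin (type 1), so the static position error constant is infinite and e_ss = 1/(1+∞) = 0.

0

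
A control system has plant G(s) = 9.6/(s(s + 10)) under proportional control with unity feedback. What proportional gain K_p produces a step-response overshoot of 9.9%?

K_p = 7.41

From %OS = 100·exp(−πζ/√(1−ζ²)) = 9.9%, ζ = −ln(0.099)/√(π²+ln²(0.099)) = 0.5928.
Characteristic equation s² + 10s + 9.6K_p = 0 gives ζ = 10/(2√(9.6K_p)).
Setting ζ = 0.5928: √(9.6K_p) = 10/(2·0.5928) = 8.434, so K_p = 71.13/9.6 = 7.41.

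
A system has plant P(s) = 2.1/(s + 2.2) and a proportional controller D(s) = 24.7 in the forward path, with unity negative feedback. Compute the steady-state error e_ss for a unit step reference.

The loop is type 0. Static position error constant K_pos = D(0)·P(0) = 24.7·0.9545 = 23.58.
Steady-state error to a unit step: e_ss = 1/(1+K_pos) = 1/24.58 = 0.0407.

0.0407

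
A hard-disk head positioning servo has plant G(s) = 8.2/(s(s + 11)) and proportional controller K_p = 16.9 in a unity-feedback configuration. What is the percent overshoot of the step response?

From 1 + K_pG(s) = 0: s² + 11s + 138.6 = 0 ⇒ ω_n = 11.77, ζ = 0.4672.
%OS = 100·exp(−πζ/√(1−ζ²)) = 100·exp(−π·0.4672/√0.7817) = 19%.

19%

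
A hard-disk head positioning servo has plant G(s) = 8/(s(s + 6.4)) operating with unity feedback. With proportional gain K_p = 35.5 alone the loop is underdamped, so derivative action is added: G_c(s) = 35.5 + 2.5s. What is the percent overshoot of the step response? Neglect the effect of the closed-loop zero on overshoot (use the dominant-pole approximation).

Forward path: (35.5 + 2.5s)·8/(s(s+6.4)). The closed-loop characteristic equation is s² + (6.4 + 8·2.5)s + 8·35.5 = 0.
That is s² + 26.4s + 284 = 0, so ω_n = 16.85 rad/s and ζ = 26.4/(2·16.85) = 0.7833.
%OS = 100·exp(−πζ/√(1−ζ²)) = 1.91%.

1.91%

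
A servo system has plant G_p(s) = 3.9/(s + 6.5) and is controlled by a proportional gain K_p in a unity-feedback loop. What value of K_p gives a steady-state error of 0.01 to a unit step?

K_p = 165

Steady-state error for a unit step on this type-0 loop is 1/(1 + K_p·G_p(0)).
G_p(0) = 0.6. Require 1/(1 + K_p·0.6) = 0.01, so 1 + 0.6·K_p = 100.
K_p = (100 − 1)/0.6 = 165.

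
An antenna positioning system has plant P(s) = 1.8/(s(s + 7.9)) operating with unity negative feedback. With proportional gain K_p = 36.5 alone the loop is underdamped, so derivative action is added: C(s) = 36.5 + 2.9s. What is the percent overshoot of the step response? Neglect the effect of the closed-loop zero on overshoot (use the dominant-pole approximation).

Forward path: (36.5 + 2.9s)·1.8/(s(s+7.9)). The closed-loop characteristic equation is s² + (7.9 + 1.8·2.9)s + 1.8·36.5 = 0.
That is s² + 13.12s + 65.7 = 0, so ω_n = 8.106 rad/s and ζ = 13.12/(2·8.106) = 0.8093.
%OS = 100·exp(−πζ/√(1−ζ²)) = 1.32%.

1.32%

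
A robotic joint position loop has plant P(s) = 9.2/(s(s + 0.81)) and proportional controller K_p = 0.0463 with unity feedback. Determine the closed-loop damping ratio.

ζ = 0.621

1 + K_p·P(s) = 0 gives s² + 0.81s + 0.426 = 0.
So ω_n² = 0.426 ⇒ ω_n = 0.6527 rad/s, and ζ = 0.81/(2ω_n) = 0.621.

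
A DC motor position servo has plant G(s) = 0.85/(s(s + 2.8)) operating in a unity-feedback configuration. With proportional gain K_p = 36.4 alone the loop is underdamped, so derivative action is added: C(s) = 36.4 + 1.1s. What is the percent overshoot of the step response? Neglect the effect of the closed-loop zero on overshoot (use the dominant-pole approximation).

Forward path: (36.4 + 1.1s)·0.85/(s(s+2.8)). The closed-loop characteristic equation is s² + (2.8 + 0.85·1.1)s + 0.85·36.4 = 0.
That is s² + 3.735s + 30.94 = 0, so ω_n = 5.562 rad/s and ζ = 3.735/(2·5.562) = 0.3357.
%OS = 100·exp(−πζ/√(1−ζ²)) = 32.6%.

32.6%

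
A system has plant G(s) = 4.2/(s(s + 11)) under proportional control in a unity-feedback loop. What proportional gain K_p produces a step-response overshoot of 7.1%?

From %OS = 100·exp(−πζ/√(1−ζ²)) = 7.1%, ζ = −ln(0.071)/√(π²+ln²(0.071)) = 0.6441.
Characteristic equation s² + 11s + 4.2K_p = 0 gives ζ = 11/(2√(4.2K_p)).
Setting ζ = 0.6441: √(4.2K_p) = 11/(2·0.6441) = 8.539, so K_p = 72.92/4.2 = 17.4.

K_p = 17.4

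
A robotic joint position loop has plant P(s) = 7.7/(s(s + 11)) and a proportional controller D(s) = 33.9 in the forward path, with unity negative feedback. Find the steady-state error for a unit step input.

The open loop D(s)P(s) has a pole at the origin (type 1), so the static position error constant is infinite and e_ss = 1/(1+∞) = 0.

0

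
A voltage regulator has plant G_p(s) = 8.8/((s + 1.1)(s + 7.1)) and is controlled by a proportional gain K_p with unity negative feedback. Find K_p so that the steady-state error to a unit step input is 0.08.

Steady-state error for a unit step on this type-0 loop is 1/(1 + K_p·G_p(0)).
G_p(0) = 1.127. Require 1/(1 + K_p·1.127) = 0.08, so 1 + 1.127·K_p = 12.5.
K_p = (12.5 − 1)/1.127 = 10.2.

K_p = 10.2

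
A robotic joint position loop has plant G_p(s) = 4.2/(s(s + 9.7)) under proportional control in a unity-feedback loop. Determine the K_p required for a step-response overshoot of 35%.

From %OS = 100·exp(−πζ/√(1−ζ²)) = 35%, ζ = −ln(0.35)/√(π²+ln²(0.35)) = 0.3169.
Characteristic equation s² + 9.7s + 4.2K_p = 0 gives ζ = 9.7/(2√(4.2K_p)).
Setting ζ = 0.3169: √(4.2K_p) = 9.7/(2·0.3169) = 15.3, so K_p = 234.2/4.2 = 55.8.

K_p = 55.8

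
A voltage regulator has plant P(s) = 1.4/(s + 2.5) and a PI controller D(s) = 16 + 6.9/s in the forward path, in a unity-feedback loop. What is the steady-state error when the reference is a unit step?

0

The open loop D(s)P(s) has a pole at the origin (type 1), so the static position error constant is infinite and e_ss = 1/(1+∞) = 0.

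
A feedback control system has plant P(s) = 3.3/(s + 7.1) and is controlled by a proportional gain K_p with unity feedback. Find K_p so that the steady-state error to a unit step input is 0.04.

Steady-state error for a unit step on this type-0 loop is 1/(1 + K_p·P(0)).
P(0) = 0.4648. Require 1/(1 + K_p·0.4648) = 0.04, so 1 + 0.4648·K_p = 25.
K_p = (25 − 1)/0.4648 = 51.6.

K_p = 51.6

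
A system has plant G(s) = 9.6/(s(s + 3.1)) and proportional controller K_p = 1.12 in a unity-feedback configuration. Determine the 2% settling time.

The closed-loop denominator s² + 3.1s + 10.75 gives ω_n = √10.75 = 3.279 and ζ = 3.1/(2ω_n) = 0.4727.
2% settling time T_s ≈ 4/(ζω_n) = 4/1.55 = 2.58 s.

T_s ≈ 2.58 s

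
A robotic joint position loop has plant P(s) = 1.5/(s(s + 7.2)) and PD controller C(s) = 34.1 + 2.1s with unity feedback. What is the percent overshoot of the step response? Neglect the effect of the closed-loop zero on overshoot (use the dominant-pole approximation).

3.71%

Forward path: (34.1 + 2.1s)·1.5/(s(s+7.2)). The closed-loop characteristic equation is s² + (7.2 + 1.5·2.1)s + 1.5·34.1 = 0.
That is s² + 10.35s + 51.15 = 0, so ω_n = 7.152 rad/s and ζ = 10.35/(2·7.152) = 0.7236.
%OS = 100·exp(−πζ/√(1−ζ²)) = 3.71%.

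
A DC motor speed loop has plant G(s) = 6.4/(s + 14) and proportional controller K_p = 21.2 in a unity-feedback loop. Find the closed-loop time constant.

τ = 0.00668 s

Closed-loop transfer function: T(s) = K_p·G(s)/(1 + K_p·G(s)) = 135.7/(s + 14 + 135.7) = 135.7/(s + 149.7).
Time constant τ = 1/149.7 = 0.00668 s.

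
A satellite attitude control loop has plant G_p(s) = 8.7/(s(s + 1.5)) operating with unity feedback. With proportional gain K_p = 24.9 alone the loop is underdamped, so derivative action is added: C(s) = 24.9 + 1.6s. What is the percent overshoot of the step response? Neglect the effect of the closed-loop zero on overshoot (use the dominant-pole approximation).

14.5%

Forward path: (24.9 + 1.6s)·8.7/(s(s+1.5)). The closed-loop characteristic equation is s² + (1.5 + 8.7·1.6)s + 8.7·24.9 = 0.
That is s² + 15.42s + 216.6 = 0, so ω_n = 14.72 rad/s and ζ = 15.42/(2·14.72) = 0.5238.
%OS = 100·exp(−πζ/√(1−ζ²)) = 14.5%.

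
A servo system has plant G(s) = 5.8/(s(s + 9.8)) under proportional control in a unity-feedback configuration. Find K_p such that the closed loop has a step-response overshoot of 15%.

K_p = 15.5

From %OS = 100·exp(−πζ/√(1−ζ²)) = 15%, ζ = −ln(0.15)/√(π²+ln²(0.15)) = 0.5169.
Characteristic equation s² + 9.8s + 5.8K_p = 0 gives ζ = 9.8/(2√(5.8K_p)).
Setting ζ = 0.5169: √(5.8K_p) = 9.8/(2·0.5169) = 9.479, so K_p = 89.85/5.8 = 15.5.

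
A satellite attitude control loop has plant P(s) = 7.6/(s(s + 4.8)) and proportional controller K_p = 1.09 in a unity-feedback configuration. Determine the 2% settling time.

The closed-loop denominator s² + 4.8s + 8.284 gives ω_n = √8.284 = 2.878 and ζ = 4.8/(2ω_n) = 0.8339.
2% settling time T_s ≈ 4/(ζω_n) = 4/2.4 = 1.67 s.

T_s ≈ 1.67 s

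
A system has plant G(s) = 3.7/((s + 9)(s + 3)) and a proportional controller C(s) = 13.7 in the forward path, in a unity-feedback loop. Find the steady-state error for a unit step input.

The loop is type 0. Static position error constant K_pos = C(0)·G(0) = 13.7·0.137 = 1.877.
Steady-state error to a unit step: e_ss = 1/(1+K_pos) = 1/2.877 = 0.348.

0.348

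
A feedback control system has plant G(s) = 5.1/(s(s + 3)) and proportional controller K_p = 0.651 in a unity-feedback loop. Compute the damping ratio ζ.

The closed-loop denominator is s(s+3) + 0.651·5.1 = s² + 3s + 3.32.
Matching s² + 2ζω_n s + ω_n²: ω_n = √3.32 = 1.822 rad/s and 2ζω_n = 3, so ζ = 3/(2·1.822) = 0.823.

ζ = 0.823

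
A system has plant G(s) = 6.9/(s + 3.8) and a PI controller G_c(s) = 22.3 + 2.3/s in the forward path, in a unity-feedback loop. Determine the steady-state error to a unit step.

The open loop G_c(s)G(s) has a pole at the origin (type 1), so the static position error constant is infinite and e_ss = 1/(1+∞) = 0.

0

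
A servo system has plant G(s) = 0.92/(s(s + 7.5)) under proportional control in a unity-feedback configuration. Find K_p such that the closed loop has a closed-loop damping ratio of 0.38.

K_p = 106

Closed-loop characteristic equation: s² + 7.5s + K_p·0.92 = 0.
So ω_n = √(0.92K_p) and 2ζω_n = 7.5, giving ζ = 7.5/(2√(0.92K_p)).
Setting ζ = 0.38: √(0.92K_p) = 7.5/(2·0.38) = 9.868, so K_p = 97.39/0.92 = 106.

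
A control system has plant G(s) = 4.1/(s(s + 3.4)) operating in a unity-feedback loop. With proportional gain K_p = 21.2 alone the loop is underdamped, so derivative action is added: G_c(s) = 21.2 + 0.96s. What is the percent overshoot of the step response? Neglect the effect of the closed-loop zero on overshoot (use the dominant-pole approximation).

Forward path: (21.2 + 0.96s)·4.1/(s(s+3.4)). The closed-loop characteristic equation is s² + (3.4 + 4.1·0.96)s + 4.1·21.2 = 0.
That is s² + 7.336s + 86.92 = 0, so ω_n = 9.323 rad/s and ζ = 7.336/(2·9.323) = 0.3934.
%OS = 100·exp(−πζ/√(1−ζ²)) = 26.1%.

26.1%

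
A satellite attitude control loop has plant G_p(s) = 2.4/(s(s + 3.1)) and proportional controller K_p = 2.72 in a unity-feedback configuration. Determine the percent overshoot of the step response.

From 1 + K_pG_p(s) = 0: s² + 3.1s + 6.528 = 0 ⇒ ω_n = 2.555, ζ = 0.6067.
%OS = 100·exp(−πζ/√(1−ζ²)) = 100·exp(−π·0.6067/√0.632) = 9.1%.

9.1%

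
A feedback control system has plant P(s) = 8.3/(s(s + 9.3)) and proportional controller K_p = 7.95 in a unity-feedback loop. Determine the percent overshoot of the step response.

11.2%

From 1 + K_pP(s) = 0: s² + 9.3s + 65.99 = 0 ⇒ ω_n = 8.123, ζ = 0.5724.
%OS = 100·exp(−πζ/√(1−ζ²)) = 100·exp(−π·0.5724/√0.6723) = 11.2%.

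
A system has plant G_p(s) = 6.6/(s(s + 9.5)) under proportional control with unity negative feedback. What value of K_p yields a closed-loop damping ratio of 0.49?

K_p = 14.2

Closed-loop characteristic equation: s² + 9.5s + K_p·6.6 = 0.
So ω_n = √(6.6K_p) and 2ζω_n = 9.5, giving ζ = 9.5/(2√(6.6K_p)).
Setting ζ = 0.49: √(6.6K_p) = 9.5/(2·0.49) = 9.694, so K_p = 93.97/6.6 = 14.2.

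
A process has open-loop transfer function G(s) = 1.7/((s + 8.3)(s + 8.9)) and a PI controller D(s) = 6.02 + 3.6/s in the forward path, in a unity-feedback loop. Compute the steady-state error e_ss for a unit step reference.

The open loop D(s)G(s) has a pole at the origin (type 1), so the static position error constant is infinite and e_ss = 1/(1+∞) = 0.

0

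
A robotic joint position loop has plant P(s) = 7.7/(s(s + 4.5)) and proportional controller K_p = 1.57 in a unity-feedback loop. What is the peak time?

The closed-loop denominator s² + 4.5s + 12.09 gives ω_n = √12.09 = 3.477 and ζ = 4.5/(2ω_n) = 0.6471.
Damped frequency ω_d = ω_n√(1−ζ²) = 2.651 rad/s, so peak time T_p = π/ω_d = 1.19 s.

T_p = 1.19 s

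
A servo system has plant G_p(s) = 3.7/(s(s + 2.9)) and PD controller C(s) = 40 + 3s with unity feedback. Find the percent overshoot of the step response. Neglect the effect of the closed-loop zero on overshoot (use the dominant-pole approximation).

Forward path: (40 + 3s)·3.7/(s(s+2.9)). The closed-loop characteristic equation is s² + (2.9 + 3.7·3)s + 3.7·40 = 0.
That is s² + 14s + 148 = 0, so ω_n = 12.17 rad/s and ζ = 14/(2·12.17) = 0.5754.
%OS = 100·exp(−πζ/√(1−ζ²)) = 11%.

11%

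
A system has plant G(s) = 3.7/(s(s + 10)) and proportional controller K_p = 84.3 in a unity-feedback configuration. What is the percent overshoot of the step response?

39.6%

Closed-loop characteristic equation: s² + 10s + 311.9 = 0, so ω_n = 17.66 rad/s and ζ = 10/(2·17.66) = 0.2831.
%OS = 100·exp(−πζ/√(1−ζ²)) = 100·exp(−π·0.2831/√0.9198) = 39.6%.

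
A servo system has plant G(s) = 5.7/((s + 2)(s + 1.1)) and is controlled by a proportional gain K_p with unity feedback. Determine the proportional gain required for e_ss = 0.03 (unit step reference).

For a type-0 loop with proportional control, e_ss = 1/(1 + K_p·G(0)).
G(0) = 2.591. Require 1/(1 + K_p·2.591) = 0.03, so 1 + 2.591·K_p = 33.33.
K_p = (33.33 − 1)/2.591 = 12.5.

K_p = 12.5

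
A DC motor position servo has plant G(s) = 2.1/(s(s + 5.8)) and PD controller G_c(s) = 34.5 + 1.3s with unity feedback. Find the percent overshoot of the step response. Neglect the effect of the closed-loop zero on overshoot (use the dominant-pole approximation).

16.2%

Forward path: (34.5 + 1.3s)·2.1/(s(s+5.8)). The closed-loop characteristic equation is s² + (5.8 + 2.1·1.3)s + 2.1·34.5 = 0.
That is s² + 8.53s + 72.45 = 0, so ω_n = 8.512 rad/s and ζ = 8.53/(2·8.512) = 0.5011.
%OS = 100·exp(−πζ/√(1−ζ²)) = 16.2%.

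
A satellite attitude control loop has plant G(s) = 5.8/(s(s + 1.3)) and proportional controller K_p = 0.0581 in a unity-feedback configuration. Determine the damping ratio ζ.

ζ = 1.12

With unity feedback the closed-loop characteristic equation is s² + 1.3s + 0.0581·5.8 = s² + 1.3s + 0.337 = 0.
Matching s² + 2ζω_n s + ω_n²: ω_n = √0.337 = 0.5805 rad/s and 2ζω_n = 1.3, so ζ = 1.3/(2·0.5805) = 1.12.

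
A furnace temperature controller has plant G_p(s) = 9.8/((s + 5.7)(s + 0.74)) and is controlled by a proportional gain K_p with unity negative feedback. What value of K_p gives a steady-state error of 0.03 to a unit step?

Steady-state error for a unit step on this type-0 loop is 1/(1 + K_p·G_p(0)).
G_p(0) = 2.323. Require 1/(1 + K_p·2.323) = 0.03, so 1 + 2.323·K_p = 33.33.
K_p = (33.33 − 1)/2.323 = 13.9.

K_p = 13.9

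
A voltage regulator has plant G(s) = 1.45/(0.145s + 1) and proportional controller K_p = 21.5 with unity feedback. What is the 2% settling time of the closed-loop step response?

T_s ≈ 0.018 s

Closed loop: T(s) = K_p·G/(1+K_p·G) = 31.18/(0.145s + 1 + 31.18), with pole at s = −(1 + 31.18)/0.145 = −221.9.
τ = 1/221.9 = 0.004507 s, so 2% settling time ≈ 4τ = 0.018 s.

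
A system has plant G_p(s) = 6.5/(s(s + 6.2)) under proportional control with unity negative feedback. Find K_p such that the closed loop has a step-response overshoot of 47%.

From %OS = 100·exp(−πζ/√(1−ζ²)) = 47%, ζ = −ln(0.47)/√(π²+ln²(0.47)) = 0.2337.
Characteristic equation s² + 6.2s + 6.5K_p = 0 gives ζ = 6.2/(2√(6.5K_p)).
Setting ζ = 0.2337: √(6.5K_p) = 6.2/(2·0.2337) = 13.27, so K_p = 176/6.5 = 27.1.

K_p = 27.1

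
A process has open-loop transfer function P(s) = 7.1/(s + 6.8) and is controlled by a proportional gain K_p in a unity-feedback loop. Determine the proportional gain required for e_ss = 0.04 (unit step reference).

K_p = 23

Steady-state error for a unit step on this type-0 loop is 1/(1 + K_p·P(0)).
P(0) = 1.044. Require 1/(1 + K_p·1.044) = 0.04, so 1 + 1.044·K_p = 25.
K_p = (25 − 1)/1.044 = 23.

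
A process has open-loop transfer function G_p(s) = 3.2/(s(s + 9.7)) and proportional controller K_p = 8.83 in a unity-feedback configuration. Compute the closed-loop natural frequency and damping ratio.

With unity feedback the closed-loop characteristic equation is s² + 9.7s + 8.83·3.2 = s² + 9.7s + 28.26 = 0.
So ω_n² = 28.26 ⇒ ω_n = 5.316 rad/s, and ζ = 9.7/(2ω_n) = 0.912.

ω_n = 5.32 rad/s, ζ = 0.912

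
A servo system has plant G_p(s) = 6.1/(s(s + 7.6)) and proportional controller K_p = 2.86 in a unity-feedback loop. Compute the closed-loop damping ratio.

The closed-loop denominator is s(s+7.6) + 2.86·6.1 = s² + 7.6s + 17.45.
So ω_n² = 17.45 ⇒ ω_n = 4.177 rad/s, and ζ = 7.6/(2ω_n) = 0.91.

ζ = 0.91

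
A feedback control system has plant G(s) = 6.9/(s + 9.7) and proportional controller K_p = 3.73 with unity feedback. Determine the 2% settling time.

T_s ≈ 0.113 s

Closed-loop transfer function: T(s) = K_p·G(s)/(1 + K_p·G(s)) = 25.74/(s + 9.7 + 25.74) = 25.74/(s + 35.44).
Time constant τ = 1/35.44 = 0.02822 s, so the 2% settling time is about 4τ = 0.113 s.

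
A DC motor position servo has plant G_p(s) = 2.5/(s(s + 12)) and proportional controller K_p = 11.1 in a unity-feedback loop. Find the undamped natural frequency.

With unity feedback the closed-loop characteristic equation is s² + 12s + 11.1·2.5 = s² + 12s + 27.75 = 0.
So ω_n² = 27.75 ⇒ ω_n = 5.268 rad/s, and ζ = 12/(2ω_n) = 1.14.

ω_n = 5.27 rad/s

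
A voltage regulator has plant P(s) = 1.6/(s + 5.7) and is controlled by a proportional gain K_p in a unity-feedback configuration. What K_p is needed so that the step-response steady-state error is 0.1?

K_p = 32.1

Steady-state error for a unit step on this type-0 loop is 1/(1 + K_p·P(0)).
P(0) = 0.2807. Require 1/(1 + K_p·0.2807) = 0.1, so 1 + 0.2807·K_p = 10.
K_p = (10 − 1)/0.2807 = 32.1.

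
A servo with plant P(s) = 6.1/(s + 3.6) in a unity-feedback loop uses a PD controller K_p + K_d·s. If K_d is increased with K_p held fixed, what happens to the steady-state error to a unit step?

K_d affects only the transient (the s-coefficient); the DC loop gain, and hence e_ss, depends only on K_p.

unchanged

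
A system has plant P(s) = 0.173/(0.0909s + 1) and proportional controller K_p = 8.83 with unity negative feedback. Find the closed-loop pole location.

Closed loop: T(s) = K_p·P/(1+K_p·P) = 1.528/(0.0909s + 1 + 1.528), with pole at s = −(1 + 1.528)/0.0909 = −27.81.

s = -27.81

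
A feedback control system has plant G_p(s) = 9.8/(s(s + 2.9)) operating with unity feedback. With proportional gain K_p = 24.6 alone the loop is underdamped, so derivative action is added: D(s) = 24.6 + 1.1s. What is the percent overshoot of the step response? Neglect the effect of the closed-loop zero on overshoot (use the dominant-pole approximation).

Forward path: (24.6 + 1.1s)·9.8/(s(s+2.9)). The closed-loop characteristic equation is s² + (2.9 + 9.8·1.1)s + 9.8·24.6 = 0.
That is s² + 13.68s + 241.1 = 0, so ω_n = 15.53 rad/s and ζ = 13.68/(2·15.53) = 0.4405.
%OS = 100·exp(−πζ/√(1−ζ²)) = 21.4%.

21.4%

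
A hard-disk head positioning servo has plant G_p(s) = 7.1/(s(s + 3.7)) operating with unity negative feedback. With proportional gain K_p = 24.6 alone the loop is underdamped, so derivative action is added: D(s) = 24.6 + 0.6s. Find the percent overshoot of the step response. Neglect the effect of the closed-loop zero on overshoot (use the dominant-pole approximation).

Forward path: (24.6 + 0.6s)·7.1/(s(s+3.7)). The closed-loop characteristic equation is s² + (3.7 + 7.1·0.6)s + 7.1·24.6 = 0.
That is s² + 7.96s + 174.7 = 0, so ω_n = 13.22 rad/s and ζ = 7.96/(2·13.22) = 0.3012.
%OS = 100·exp(−πζ/√(1−ζ²)) = 37.1%.

37.1%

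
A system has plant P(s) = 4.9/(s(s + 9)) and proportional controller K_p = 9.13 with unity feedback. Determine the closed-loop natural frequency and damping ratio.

1 + K_p·P(s) = 0 gives s² + 9s + 44.74 = 0.
So ω_n² = 44.74 ⇒ ω_n = 6.689 rad/s, and ζ = 9/(2ω_n) = 0.673.

ω_n = 6.69 rad/s, ζ = 0.673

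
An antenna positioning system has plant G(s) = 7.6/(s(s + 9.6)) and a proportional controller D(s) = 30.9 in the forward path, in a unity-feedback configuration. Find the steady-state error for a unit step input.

The open loop D(s)G(s) has a pole at the origin (type 1), so the static position error constant is infinite and e_ss = 1/(1+∞) = 0.

0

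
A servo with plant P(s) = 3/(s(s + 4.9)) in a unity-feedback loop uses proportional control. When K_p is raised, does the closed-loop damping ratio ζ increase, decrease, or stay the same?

ζ = 4.9/(2√(3K_p)); increasing K_p raises the denominator, so ζ falls.

decrease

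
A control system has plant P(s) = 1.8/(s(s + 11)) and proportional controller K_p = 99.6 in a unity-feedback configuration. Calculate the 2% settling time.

The closed-loop denominator s² + 11s + 179.3 gives ω_n = √179.3 = 13.39 and ζ = 11/(2ω_n) = 0.4108.
2% settling time T_s ≈ 4/(ζω_n) = 4/5.5 = 0.727 s.

T_s ≈ 0.727 s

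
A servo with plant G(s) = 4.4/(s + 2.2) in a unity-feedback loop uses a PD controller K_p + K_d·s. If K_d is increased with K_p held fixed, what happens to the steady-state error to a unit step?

unchanged

At s = 0 the derivative term contributes nothing: C(0) = K_p regardless of K_d, so K_pos = K_p·G(0) and e_ss are unchanged.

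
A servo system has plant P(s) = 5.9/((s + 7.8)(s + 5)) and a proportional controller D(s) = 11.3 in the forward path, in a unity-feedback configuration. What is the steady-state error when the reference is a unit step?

0.369

The loop is type 0. Static position error constant K_pos = D(0)·P(0) = 11.3·0.1513 = 1.709.
Steady-state error to a unit step: e_ss = 1/(1+K_pos) = 1/2.709 = 0.369.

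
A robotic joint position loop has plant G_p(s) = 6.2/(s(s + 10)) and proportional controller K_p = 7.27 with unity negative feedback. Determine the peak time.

T_p = 0.701 s

Closed-loop characteristic equation: s² + 10s + 45.07 = 0, so ω_n = 6.714 rad/s and ζ = 10/(2·6.714) = 0.7447.
Damped frequency ω_d = ω_n√(1−ζ²) = 4.48 rad/s, so peak time T_p = π/ω_d = 0.701 s.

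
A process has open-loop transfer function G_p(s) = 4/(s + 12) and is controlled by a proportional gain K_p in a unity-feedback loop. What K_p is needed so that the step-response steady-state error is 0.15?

K_p = 17

Steady-state error for a unit step on this type-0 loop is 1/(1 + K_p·G_p(0)).
G_p(0) = 0.3333. Require 1/(1 + K_p·0.3333) = 0.15, so 1 + 0.3333·K_p = 6.667.
K_p = (6.667 − 1)/0.3333 = 17.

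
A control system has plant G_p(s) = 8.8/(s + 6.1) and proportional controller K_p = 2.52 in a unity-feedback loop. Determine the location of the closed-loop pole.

Closed-loop transfer function: T(s) = K_p·G_p(s)/(1 + K_p·G_p(s)) = 22.18/(s + 6.1 + 22.18) = 22.18/(s + 28.28).
The closed-loop pole is at s = −28.28.

s = -28.28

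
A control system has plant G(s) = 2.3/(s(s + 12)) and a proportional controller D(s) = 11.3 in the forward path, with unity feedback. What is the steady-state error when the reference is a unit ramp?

0.462

The loop has one pole at the origin (type 1). Velocity error constant K_v = lim_{s→0} s·D(s)G(s) = 11.3·2.3/12 = 2.166.
Steady-state error to a unit ramp: e_ss = 1/K_v = 0.462.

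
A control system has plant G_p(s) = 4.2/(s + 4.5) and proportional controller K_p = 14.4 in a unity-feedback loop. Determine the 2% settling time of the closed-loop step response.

Closed-loop transfer function: T(s) = K_p·G_p(s)/(1 + K_p·G_p(s)) = 60.48/(s + 4.5 + 60.48) = 60.48/(s + 64.98).
Time constant τ = 1/64.98 = 0.01539 s, so the 2% settling time is about 4τ = 0.0616 s.

T_s ≈ 0.0616 s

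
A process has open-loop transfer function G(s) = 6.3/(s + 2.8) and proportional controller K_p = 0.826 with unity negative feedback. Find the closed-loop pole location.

Closed-loop transfer function: T(s) = K_p·G(s)/(1 + K_p·G(s)) = 5.204/(s + 2.8 + 5.204) = 5.204/(s + 8.004).
The closed-loop pole is at s = −8.004.

s = -8.004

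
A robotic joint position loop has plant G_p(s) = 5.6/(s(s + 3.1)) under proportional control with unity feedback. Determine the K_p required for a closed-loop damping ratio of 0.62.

K_p = 1.12

Closed-loop characteristic equation: s² + 3.1s + K_p·5.6 = 0.
So ω_n = √(5.6K_p) and 2ζω_n = 3.1, giving ζ = 3.1/(2√(5.6K_p)).
Setting ζ = 0.62: √(5.6K_p) = 3.1/(2·0.62) = 2.5, so K_p = 6.25/5.6 = 1.12.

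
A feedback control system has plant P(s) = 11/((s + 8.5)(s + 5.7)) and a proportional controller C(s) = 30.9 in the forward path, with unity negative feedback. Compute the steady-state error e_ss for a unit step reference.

0.125

The loop is type 0. Static position error constant K_pos = C(0)·P(0) = 30.9·0.227 = 7.015.
Steady-state error to a unit step: e_ss = 1/(1+K_pos) = 1/8.015 = 0.125.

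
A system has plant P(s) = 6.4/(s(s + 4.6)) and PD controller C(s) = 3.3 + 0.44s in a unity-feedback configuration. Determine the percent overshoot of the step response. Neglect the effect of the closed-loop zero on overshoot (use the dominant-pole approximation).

Forward path: (3.3 + 0.44s)·6.4/(s(s+4.6)). The closed-loop characteristic equation is s² + (4.6 + 6.4·0.44)s + 6.4·3.3 = 0.
That is s² + 7.416s + 21.12 = 0, so ω_n = 4.596 rad/s and ζ = 7.416/(2·4.596) = 0.8068.
%OS = 100·exp(−πζ/√(1−ζ²)) = 1.37%.

1.37%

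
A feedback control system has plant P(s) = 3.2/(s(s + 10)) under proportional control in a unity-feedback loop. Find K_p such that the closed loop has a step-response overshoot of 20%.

From %OS = 100·exp(−πζ/√(1−ζ²)) = 20%, ζ = −ln(0.2)/√(π²+ln²(0.2)) = 0.4559.
Characteristic equation s² + 10s + 3.2K_p = 0 gives ζ = 10/(2√(3.2K_p)).
Setting ζ = 0.4559: √(3.2K_p) = 10/(2·0.4559) = 10.97, so K_p = 120.3/3.2 = 37.6.

K_p = 37.6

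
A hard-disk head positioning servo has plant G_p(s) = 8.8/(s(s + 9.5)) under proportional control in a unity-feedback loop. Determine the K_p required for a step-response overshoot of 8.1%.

K_p = 6.57

From %OS = 100·exp(−πζ/√(1−ζ²)) = 8.1%, ζ = −ln(0.081)/√(π²+ln²(0.081)) = 0.6247.
Characteristic equation s² + 9.5s + 8.8K_p = 0 gives ζ = 9.5/(2√(8.8K_p)).
Setting ζ = 0.6247: √(8.8K_p) = 9.5/(2·0.6247) = 7.604, so K_p = 57.82/8.8 = 6.57.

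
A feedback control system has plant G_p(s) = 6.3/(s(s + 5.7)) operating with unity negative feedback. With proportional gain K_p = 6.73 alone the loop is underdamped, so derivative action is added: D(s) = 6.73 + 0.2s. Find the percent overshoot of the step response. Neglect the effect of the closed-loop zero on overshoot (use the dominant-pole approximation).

13.7%

Forward path: (6.73 + 0.2s)·6.3/(s(s+5.7)). The closed-loop characteristic equation is s² + (5.7 + 6.3·0.2)s + 6.3·6.73 = 0.
That is s² + 6.96s + 42.4 = 0, so ω_n = 6.511 rad/s and ζ = 6.96/(2·6.511) = 0.5344.
%OS = 100·exp(−πζ/√(1−ζ²)) = 13.7%.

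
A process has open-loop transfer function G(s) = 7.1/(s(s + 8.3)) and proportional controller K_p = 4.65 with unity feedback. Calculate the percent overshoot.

3.76%

From 1 + K_pG(s) = 0: s² + 8.3s + 33.02 = 0 ⇒ ω_n = 5.746, ζ = 0.7223.
%OS = 100·exp(−πζ/√(1−ζ²)) = 100·exp(−π·0.7223/√0.4783) = 3.76%.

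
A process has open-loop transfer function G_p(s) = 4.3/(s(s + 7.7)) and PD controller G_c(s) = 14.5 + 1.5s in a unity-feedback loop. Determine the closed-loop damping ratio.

ζ = 0.896

Forward path: (14.5 + 1.5s)·4.3/(s(s+7.7)). The closed-loop characteristic equation is s² + (7.7 + 4.3·1.5)s + 4.3·14.5 = 0.
That is s² + 14.15s + 62.35 = 0, so ω_n = 7.896 rad/s and ζ = 14.15/(2·7.896) = 0.896.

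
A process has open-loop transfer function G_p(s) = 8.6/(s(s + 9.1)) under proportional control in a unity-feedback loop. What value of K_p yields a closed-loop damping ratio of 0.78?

Closed-loop characteristic equation: s² + 9.1s + K_p·8.6 = 0.
So ω_n = √(8.6K_p) and 2ζω_n = 9.1, giving ζ = 9.1/(2√(8.6K_p)).
Setting ζ = 0.78: √(8.6K_p) = 9.1/(2·0.78) = 5.833, so K_p = 34.03/8.6 = 3.96.

K_p = 3.96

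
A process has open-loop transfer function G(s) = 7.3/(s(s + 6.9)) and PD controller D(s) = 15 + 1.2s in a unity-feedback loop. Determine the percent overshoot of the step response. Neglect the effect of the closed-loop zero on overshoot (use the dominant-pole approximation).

Forward path: (15 + 1.2s)·7.3/(s(s+6.9)). The closed-loop characteristic equation is s² + (6.9 + 7.3·1.2)s + 7.3·15 = 0.
That is s² + 15.66s + 109.5 = 0, so ω_n = 10.46 rad/s and ζ = 15.66/(2·10.46) = 0.7483.
%OS = 100·exp(−πζ/√(1−ζ²)) = 2.89%.

2.89%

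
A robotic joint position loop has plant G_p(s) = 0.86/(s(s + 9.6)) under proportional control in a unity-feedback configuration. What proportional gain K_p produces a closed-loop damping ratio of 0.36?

K_p = 207

Closed-loop characteristic equation: s² + 9.6s + K_p·0.86 = 0.
So ω_n = √(0.86K_p) and 2ζω_n = 9.6, giving ζ = 9.6/(2√(0.86K_p)).
Setting ζ = 0.36: √(0.86K_p) = 9.6/(2·0.36) = 13.33, so K_p = 177.8/0.86 = 207.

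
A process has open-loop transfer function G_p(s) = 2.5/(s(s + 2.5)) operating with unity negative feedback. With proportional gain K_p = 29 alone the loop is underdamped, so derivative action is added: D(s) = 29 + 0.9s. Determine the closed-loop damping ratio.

ζ = 0.279

Forward path: (29 + 0.9s)·2.5/(s(s+2.5)). The closed-loop characteristic equation is s² + (2.5 + 2.5·0.9)s + 2.5·29 = 0.
That is s² + 4.75s + 72.5 = 0, so ω_n = 8.515 rad/s and ζ = 4.75/(2·8.515) = 0.2789.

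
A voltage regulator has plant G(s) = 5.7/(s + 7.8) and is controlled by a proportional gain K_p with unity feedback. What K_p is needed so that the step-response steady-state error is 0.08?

K_p = 15.7

Steady-state error for a unit step on this type-0 loop is 1/(1 + K_p·G(0)).
G(0) = 0.7308. Require 1/(1 + K_p·0.7308) = 0.08, so 1 + 0.7308·K_p = 12.5.
K_p = (12.5 − 1)/0.7308 = 15.7.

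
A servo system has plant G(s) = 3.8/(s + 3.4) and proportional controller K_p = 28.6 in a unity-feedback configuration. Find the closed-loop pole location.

s = -112.1

Closed-loop transfer function: T(s) = K_p·G(s)/(1 + K_p·G(s)) = 108.7/(s + 3.4 + 108.7) = 108.7/(s + 112.1).
The closed-loop pole is at s = −112.1.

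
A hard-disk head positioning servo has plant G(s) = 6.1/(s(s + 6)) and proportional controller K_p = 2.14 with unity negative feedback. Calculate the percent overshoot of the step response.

The closed-loop denominator s² + 6s + 13.05 gives ω_n = √13.05 = 3.613 and ζ = 6/(2ω_n) = 0.8303.
%OS = 100·exp(−πζ/√(1−ζ²)) = 100·exp(−π·0.8303/√0.3106) = 0.927%.

0.927%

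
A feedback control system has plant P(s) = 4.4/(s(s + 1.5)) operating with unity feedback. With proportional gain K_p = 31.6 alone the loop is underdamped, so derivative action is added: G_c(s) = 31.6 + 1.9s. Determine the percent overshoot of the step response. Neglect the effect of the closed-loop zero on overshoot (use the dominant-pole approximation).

Forward path: (31.6 + 1.9s)·4.4/(s(s+1.5)). The closed-loop characteristic equation is s² + (1.5 + 4.4·1.9)s + 4.4·31.6 = 0.
That is s² + 9.86s + 139 = 0, so ω_n = 11.79 rad/s and ζ = 9.86/(2·11.79) = 0.4181.
%OS = 100·exp(−πζ/√(1−ζ²)) = 23.6%.

23.6%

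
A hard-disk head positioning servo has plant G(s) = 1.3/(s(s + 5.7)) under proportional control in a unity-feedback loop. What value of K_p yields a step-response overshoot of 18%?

K_p = 27.2

From %OS = 100·exp(−πζ/√(1−ζ²)) = 18%, ζ = −ln(0.18)/√(π²+ln²(0.18)) = 0.4791.
Characteristic equation s² + 5.7s + 1.3K_p = 0 gives ζ = 5.7/(2√(1.3K_p)).
Setting ζ = 0.4791: √(1.3K_p) = 5.7/(2·0.4791) = 5.949, so K_p = 35.38/1.3 = 27.2.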